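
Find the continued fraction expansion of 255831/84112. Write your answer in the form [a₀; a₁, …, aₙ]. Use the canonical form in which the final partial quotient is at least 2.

Repeatedly divide and take the remainder:
255831 ÷ 84112 → quotient 3, remainder 3495
84112 ÷ 3495 → quotient 24, remainder 232
3495 ÷ 232 → quotient 15, remainder 15
232 ÷ 15 → quotient 15, remainder 7
15 ÷ 7 → quotient 2, remainder 1
7 ÷ 1 → quotient 7, remainder 0

[3; 24, 15, 15, 2, 7]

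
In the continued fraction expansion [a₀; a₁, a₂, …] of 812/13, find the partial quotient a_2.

812 = 62·13 + 6, so a_0 = 62
13 = 2·6 + 1, so a_1 = 2
6 = 6·1 + 0, so a_2 = 6

6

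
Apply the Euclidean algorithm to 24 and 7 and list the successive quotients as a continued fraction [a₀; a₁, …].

[3; 2, 3]

Apply division with remainder until the remainder is 0:
24 = 3·7 + 3, so a_0 = 3
7 = 2·3 + 1, so a_1 = 2
3 = 3·1 + 0, so a_2 = 3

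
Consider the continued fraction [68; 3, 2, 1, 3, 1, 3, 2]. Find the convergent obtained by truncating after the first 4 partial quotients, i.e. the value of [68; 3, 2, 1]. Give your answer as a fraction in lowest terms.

683/10

Start with 1.
2 + 1/(1/1) = 2 + 1/1 = 3/1
3 + 1/(3/1) = 3 + 1/3 = 10/3
68 + 1/(10/3) = 68 + 3/10 = 683/10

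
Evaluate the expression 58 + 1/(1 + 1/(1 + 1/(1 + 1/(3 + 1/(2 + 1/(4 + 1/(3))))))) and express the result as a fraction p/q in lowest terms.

20993/358

a_0 = 58: 58/1
a_1 = 1: 59/1
a_2 = 1: 117/2
a_3 = 1: 176/3
a_4 = 3: 645/11
a_5 = 2: 1466/25
a_6 = 4: 6509/111
a_7 = 3: 20993/358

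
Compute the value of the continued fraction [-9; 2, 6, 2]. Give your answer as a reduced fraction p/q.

a_0 = -9: -9/1
a_1 = 2: -17/2
a_2 = 6: -111/13
a_3 = 2: -239/28

-239/28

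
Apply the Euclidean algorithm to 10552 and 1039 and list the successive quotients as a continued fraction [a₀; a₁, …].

Apply division with remainder until the remainder is 0:
10552 ÷ 1039 → quotient 10, remainder 162
1039 ÷ 162 → quotient 6, remainder 67
162 ÷ 67 → quotient 2, remainder 28
67 ÷ 28 → quotient 2, remainder 11
28 ÷ 11 → quotient 2, remainder 6
11 ÷ 6 → quotient 1, remainder 5
6 ÷ 5 → quotient 1, remainder 1
5 ÷ 1 → quotient 5, remainder 0

[10; 6, 2, 2, 2, 1, 1, 5]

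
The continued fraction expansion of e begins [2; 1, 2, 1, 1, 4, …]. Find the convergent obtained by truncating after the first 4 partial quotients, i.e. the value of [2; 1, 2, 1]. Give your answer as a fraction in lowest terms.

Use the convergent recurrence hₖ = aₖ·hₖ₋₁ + hₖ₋₂ (and likewise for the denominators kₖ):
a_0 = 2: 2/1
a_1 = 1: 3/1
a_2 = 2: 8/3
a_3 = 1: 11/4

11/4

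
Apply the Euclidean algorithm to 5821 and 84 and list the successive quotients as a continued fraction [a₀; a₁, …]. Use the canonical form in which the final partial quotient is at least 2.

5821 = 69·84 + 25, so a_0 = 69
84 = 3·25 + 9, so a_1 = 3
25 = 2·9 + 7, so a_2 = 2
9 = 1·7 + 2, so a_3 = 1
7 = 3·2 + 1, so a_4 = 3
2 = 2·1 + 0, so a_5 = 2

[69; 3, 2, 1, 3, 2]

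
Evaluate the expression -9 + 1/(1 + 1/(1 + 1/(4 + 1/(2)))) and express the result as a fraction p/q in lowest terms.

-169/20

Build up convergents one term at a time:
a_0 = -9: -9/1
a_1 = 1: -8/1
a_2 = 1: -17/2
a_3 = 4: -76/9
a_4 = 2: -169/20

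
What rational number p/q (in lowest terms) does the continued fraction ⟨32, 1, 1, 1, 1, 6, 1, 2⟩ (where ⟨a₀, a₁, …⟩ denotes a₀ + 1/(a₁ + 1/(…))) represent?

3554/109

Start with 2.
1 + 1/(2/1) = 1 + 1/2 = 3/2
6 + 1/(3/2) = 6 + 2/3 = 20/3
1 + 1/(20/3) = 1 + 3/20 = 23/20
1 + 1/(23/20) = 1 + 20/23 = 43/23
1 + 1/(43/23) = 1 + 23/43 = 66/43
1 + 1/(66/43) = 1 + 43/66 = 109/66
32 + 1/(109/66) = 32 + 66/109 = 3554/109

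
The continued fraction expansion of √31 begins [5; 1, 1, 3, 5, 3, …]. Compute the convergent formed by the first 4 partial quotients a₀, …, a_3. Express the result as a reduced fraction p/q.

39/7

a_0 = 5: 5/1
a_1 = 1: 6/1
a_2 = 1: 11/2
a_3 = 3: 39/7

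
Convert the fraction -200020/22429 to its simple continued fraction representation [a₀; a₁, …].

⌊-200020/22429⌋ = -9, remainder 1841
⌊22429/1841⌋ = 12, remainder 337
⌊1841/337⌋ = 5, remainder 156
⌊337/156⌋ = 2, remainder 25
⌊156/25⌋ = 6, remainder 6
⌊25/6⌋ = 4, remainder 1
⌊6/1⌋ = 6, remainder 0

[-9; 12, 5, 2, 6, 4, 6]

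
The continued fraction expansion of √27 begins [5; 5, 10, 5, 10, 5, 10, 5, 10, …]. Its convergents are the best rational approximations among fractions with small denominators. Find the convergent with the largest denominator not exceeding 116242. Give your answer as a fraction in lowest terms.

List convergents until the denominator exceeds the bound:
a_0 = 5: 5/1  (≤ bound)
a_1 = 5: 26/5  (≤ bound)
a_2 = 10: 265/51  (≤ bound)
a_3 = 5: 1351/260  (≤ bound)
a_4 = 10: 13775/2651  (≤ bound)
a_5 = 5: 70226/13515  (≤ bound)
a_6 = 10: 716035/137801  (> 116242, stop)

70226/13515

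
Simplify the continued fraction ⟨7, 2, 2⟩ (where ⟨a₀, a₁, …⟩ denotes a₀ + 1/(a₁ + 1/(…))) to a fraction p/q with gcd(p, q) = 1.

Start with 2.
2 + 1/(2/1) = 2 + 1/2 = 5/2
7 + 1/(5/2) = 7 + 2/5 = 37/5

37/5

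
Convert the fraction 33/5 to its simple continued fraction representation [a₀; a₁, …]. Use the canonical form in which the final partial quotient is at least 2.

[6; 1, 1, 2]

33 ÷ 5 → quotient 6, remainder 3
5 ÷ 3 → quotient 1, remainder 2
3 ÷ 2 → quotient 1, remainder 1
2 ÷ 1 → quotient 2, remainder 0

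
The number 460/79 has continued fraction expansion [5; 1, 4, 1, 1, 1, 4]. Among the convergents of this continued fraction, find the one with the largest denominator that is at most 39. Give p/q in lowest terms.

a_0 = 5: 5/1  (≤ bound)
a_1 = 1: 6/1  (≤ bound)
a_2 = 4: 29/5  (≤ bound)
a_3 = 1: 35/6  (≤ bound)
a_4 = 1: 64/11  (≤ bound)
a_5 = 1: 99/17  (≤ bound)
a_6 = 4: 460/79  (> 39, stop)

99/17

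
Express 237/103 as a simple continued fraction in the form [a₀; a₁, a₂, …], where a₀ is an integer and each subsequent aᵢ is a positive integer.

[2; 3, 3, 10]

237 = 2·103 + 31, so a_0 = 2
103 = 3·31 + 10, so a_1 = 3
31 = 3·10 + 1, so a_2 = 3
10 = 10·1 + 0, so a_3 = 10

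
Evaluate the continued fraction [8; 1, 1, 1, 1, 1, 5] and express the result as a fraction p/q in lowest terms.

Start with 5.
1 + 1/(5/1) = 1 + 1/5 = 6/5
1 + 1/(6/5) = 1 + 5/6 = 11/6
1 + 1/(11/6) = 1 + 6/11 = 17/11
1 + 1/(17/11) = 1 + 11/17 = 28/17
1 + 1/(28/17) = 1 + 17/28 = 45/28
8 + 1/(45/28) = 8 + 28/45 = 388/45

388/45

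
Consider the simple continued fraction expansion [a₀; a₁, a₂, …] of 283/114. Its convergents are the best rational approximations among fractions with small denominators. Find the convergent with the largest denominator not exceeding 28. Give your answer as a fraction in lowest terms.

a_0 = 2: 2/1  (≤ bound)
a_1 = 2: 5/2  (≤ bound)
a_2 = 13: 67/27  (≤ bound)
a_3 = 1: 72/29  (> 28, stop)

67/27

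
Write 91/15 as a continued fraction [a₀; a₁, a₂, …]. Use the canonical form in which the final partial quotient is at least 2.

[6; 15]

Repeatedly divide and take the remainder:
91 = 6·15 + 1, so a_0 = 6
15 = 15·1 + 0, so a_1 = 15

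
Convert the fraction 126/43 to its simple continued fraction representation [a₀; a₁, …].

126 = 2·43 + 40, so a_0 = 2
43 = 1·40 + 3, so a_1 = 1
40 = 13·3 + 1, so a_2 = 13
3 = 3·1 + 0, so a_3 = 3

[2; 1, 13, 3]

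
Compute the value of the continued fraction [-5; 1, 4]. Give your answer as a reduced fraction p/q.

-21/5

a_0 = -5: -5/1
a_1 = 1: -4/1
a_2 = 4: -21/5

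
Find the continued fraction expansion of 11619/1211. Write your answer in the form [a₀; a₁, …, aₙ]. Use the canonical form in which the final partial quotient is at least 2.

[9; 1, 1, 2, 6, 1, 15, 2]

11619 = 9·1211 + 720, so a_0 = 9
1211 = 1·720 + 491, so a_1 = 1
720 = 1·491 + 229, so a_2 = 1
491 = 2·229 + 33, so a_3 = 2
229 = 6·33 + 31, so a_4 = 6
33 = 1·31 + 2, so a_5 = 1
31 = 15·2 + 1, so a_6 = 15
2 = 2·1 + 0, so a_7 = 2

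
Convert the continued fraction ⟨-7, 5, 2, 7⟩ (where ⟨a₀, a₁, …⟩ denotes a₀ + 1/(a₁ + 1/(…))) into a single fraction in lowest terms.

-559/82

Work from the innermost term outward:
Start with 7.
2 + 1/(7/1) = 2 + 1/7 = 15/7
5 + 1/(15/7) = 5 + 7/15 = 82/15
-7 + 1/(82/15) = -7 + 15/82 = -559/82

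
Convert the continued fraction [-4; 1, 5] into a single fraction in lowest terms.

-19/6

Start with 5.
1 + 1/(5/1) = 1 + 1/5 = 6/5
-4 + 1/(6/5) = -4 + 5/6 = -19/6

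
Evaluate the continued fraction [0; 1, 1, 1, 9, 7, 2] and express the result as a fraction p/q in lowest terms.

Starting at the tail and folding back:
Start with 2.
7 + 1/(2/1) = 7 + 1/2 = 15/2
9 + 1/(15/2) = 9 + 2/15 = 137/15
1 + 1/(137/15) = 1 + 15/137 = 152/137
1 + 1/(152/137) = 1 + 137/152 = 289/152
1 + 1/(289/152) = 1 + 152/289 = 441/289
0 + 1/(441/289) = 0 + 289/441 = 289/441

289/441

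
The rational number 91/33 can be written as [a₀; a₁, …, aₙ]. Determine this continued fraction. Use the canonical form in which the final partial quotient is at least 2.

Apply division with remainder until the remainder is 0:
91 = 2·33 + 25, so a_0 = 2
33 = 1·25 + 8, so a_1 = 1
25 = 3·8 + 1, so a_2 = 3
8 = 8·1 + 0, so a_3 = 8

[2; 1, 3, 8]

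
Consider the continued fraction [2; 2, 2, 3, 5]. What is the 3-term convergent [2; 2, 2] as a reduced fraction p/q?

12/5

a_0 = 2: 2/1
a_1 = 2: 5/2
a_2 = 2: 12/5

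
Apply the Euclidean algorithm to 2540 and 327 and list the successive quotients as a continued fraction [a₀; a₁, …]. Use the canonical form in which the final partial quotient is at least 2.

[7; 1, 3, 3, 3, 3, 2]

2540 ÷ 327 → quotient 7, remainder 251
327 ÷ 251 → quotient 1, remainder 76
251 ÷ 76 → quotient 3, remainder 23
76 ÷ 23 → quotient 3, remainder 7
23 ÷ 7 → quotient 3, remainder 2
7 ÷ 2 → quotient 3, remainder 1
2 ÷ 1 → quotient 2, remainder 0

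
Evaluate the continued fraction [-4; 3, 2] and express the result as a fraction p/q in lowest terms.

-26/7

Start with 2.
3 + 1/(2/1) = 3 + 1/2 = 7/2
-4 + 1/(7/2) = -4 + 2/7 = -26/7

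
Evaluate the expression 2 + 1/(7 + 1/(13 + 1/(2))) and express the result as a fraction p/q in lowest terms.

a_0 = 2: 2/1
a_1 = 7: 15/7
a_2 = 13: 197/92
a_3 = 2: 409/191

409/191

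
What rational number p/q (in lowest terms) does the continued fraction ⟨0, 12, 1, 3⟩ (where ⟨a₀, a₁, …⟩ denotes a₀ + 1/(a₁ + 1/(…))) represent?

Starting at the tail and folding back:
Start with 3.
1 + 1/(3/1) = 1 + 1/3 = 4/3
12 + 1/(4/3) = 12 + 3/4 = 51/4
0 + 1/(51/4) = 0 + 4/51 = 4/51

4/51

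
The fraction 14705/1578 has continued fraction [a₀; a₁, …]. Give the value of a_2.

7

Run the Euclidean algorithm, recording each quotient:
14705 = 9·1578 + 503, so a_0 = 9
1578 = 3·503 + 69, so a_1 = 3
503 = 7·69 + 20, so a_2 = 7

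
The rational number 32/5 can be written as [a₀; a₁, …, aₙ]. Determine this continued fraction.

[6; 2, 2]

Run the Euclidean algorithm, recording each quotient:
32 = 6·5 + 2, so a_0 = 6
5 = 2·2 + 1, so a_1 = 2
2 = 2·1 + 0, so a_2 = 2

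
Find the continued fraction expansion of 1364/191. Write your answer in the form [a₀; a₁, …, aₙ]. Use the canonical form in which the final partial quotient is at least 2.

⌊1364/191⌋ = 7, remainder 27
⌊191/27⌋ = 7, remainder 2
⌊27/2⌋ = 13, remainder 1
⌊2/1⌋ = 2, remainder 0

[7; 7, 13, 2]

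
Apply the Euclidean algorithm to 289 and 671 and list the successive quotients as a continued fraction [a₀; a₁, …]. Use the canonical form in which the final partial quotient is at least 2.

[0; 2, 3, 9, 3, 3]

Repeatedly divide and take the remainder:
289 = 0·671 + 289, so a_0 = 0
671 = 2·289 + 93, so a_1 = 2
289 = 3·93 + 10, so a_2 = 3
93 = 9·10 + 3, so a_3 = 9
10 = 3·3 + 1, so a_4 = 3
3 = 3·1 + 0, so a_5 = 3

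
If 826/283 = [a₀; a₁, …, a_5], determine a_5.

Apply division with remainder until the remainder is 0:
826 = 2·283 + 260, so a_0 = 2
283 = 1·260 + 23, so a_1 = 1
260 = 11·23 + 7, so a_2 = 11
23 = 3·7 + 2, so a_3 = 3
7 = 3·2 + 1, so a_4 = 3
2 = 2·1 + 0, so a_5 = 2

2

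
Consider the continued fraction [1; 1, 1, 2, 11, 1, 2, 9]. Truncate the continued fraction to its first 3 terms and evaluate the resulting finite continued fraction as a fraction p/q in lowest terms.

3/2

Collapse the nested fraction from the inside out:
Start with 1.
1 + 1/(1/1) = 1 + 1/1 = 2/1
1 + 1/(2/1) = 1 + 1/2 = 3/2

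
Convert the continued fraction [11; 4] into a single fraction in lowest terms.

45/4

Use the convergent recurrence hₖ = aₖ·hₖ₋₁ + hₖ₋₂ (and likewise for the denominators kₖ):
a_0 = 11: 11/1
a_1 = 4: 45/4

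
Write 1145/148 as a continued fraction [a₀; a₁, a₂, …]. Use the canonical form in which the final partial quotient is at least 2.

[7; 1, 2, 1, 3, 1, 7]

1145 ÷ 148 → quotient 7, remainder 109
148 ÷ 109 → quotient 1, remainder 39
109 ÷ 39 → quotient 2, remainder 31
39 ÷ 31 → quotient 1, remainder 8
31 ÷ 8 → quotient 3, remainder 7
8 ÷ 7 → quotient 1, remainder 1
7 ÷ 1 → quotient 7, remainder 0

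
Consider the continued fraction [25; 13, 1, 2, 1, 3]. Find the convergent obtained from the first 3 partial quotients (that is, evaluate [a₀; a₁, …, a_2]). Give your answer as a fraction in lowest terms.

351/14

Start with 1.
13 + 1/(1/1) = 13 + 1/1 = 14/1
25 + 1/(14/1) = 25 + 1/14 = 351/14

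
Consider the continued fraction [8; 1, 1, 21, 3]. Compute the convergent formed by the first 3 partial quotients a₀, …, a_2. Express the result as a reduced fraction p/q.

17/2

Start with 1.
1 + 1/(1/1) = 1 + 1/1 = 2/1
8 + 1/(2/1) = 8 + 1/2 = 17/2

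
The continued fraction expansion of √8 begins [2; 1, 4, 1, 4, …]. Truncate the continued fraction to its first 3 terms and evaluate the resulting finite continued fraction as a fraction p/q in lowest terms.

Start with 4.
1 + 1/(4/1) = 1 + 1/4 = 5/4
2 + 1/(5/4) = 2 + 4/5 = 14/5

14/5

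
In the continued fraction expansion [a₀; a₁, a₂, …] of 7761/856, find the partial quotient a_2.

57

Run the Euclidean algorithm, recording each quotient:
7761 = 9·856 + 57, so a_0 = 9
856 = 15·57 + 1, so a_1 = 15
57 = 57·1 + 0, so a_2 = 57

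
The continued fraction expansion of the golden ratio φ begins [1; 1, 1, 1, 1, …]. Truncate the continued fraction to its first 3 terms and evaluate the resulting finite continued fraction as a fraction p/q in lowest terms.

3/2

Compute successive convergents:
a_0 = 1: 1/1
a_1 = 1: 2/1
a_2 = 1: 3/2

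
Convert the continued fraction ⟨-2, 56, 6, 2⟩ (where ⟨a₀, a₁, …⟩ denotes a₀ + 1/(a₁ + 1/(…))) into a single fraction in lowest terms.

Starting at the tail and folding back:
Start with 2.
6 + 1/(2/1) = 6 + 1/2 = 13/2
56 + 1/(13/2) = 56 + 2/13 = 730/13
-2 + 1/(730/13) = -2 + 13/730 = -1447/730

-1447/730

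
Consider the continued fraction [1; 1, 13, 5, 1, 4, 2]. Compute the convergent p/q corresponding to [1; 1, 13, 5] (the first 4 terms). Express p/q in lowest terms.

137/71

Use the convergent recurrence hₖ = aₖ·hₖ₋₁ + hₖ₋₂ (and likewise for the denominators kₖ):
a_0 = 1: 1/1
a_1 = 1: 2/1
a_2 = 13: 27/14
a_3 = 5: 137/71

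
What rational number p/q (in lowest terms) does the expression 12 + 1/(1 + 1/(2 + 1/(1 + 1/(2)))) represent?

140/11

Compute successive convergents:
a_0 = 12: 12/1
a_1 = 1: 13/1
a_2 = 2: 38/3
a_3 = 1: 51/4
a_4 = 2: 140/11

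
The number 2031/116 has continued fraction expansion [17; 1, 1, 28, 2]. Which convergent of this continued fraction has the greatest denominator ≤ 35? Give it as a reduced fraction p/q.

35/2

List convergents until the denominator exceeds the bound:
a_0 = 17: 17/1  (≤ bound)
a_1 = 1: 18/1  (≤ bound)
a_2 = 1: 35/2  (≤ bound)
a_3 = 28: 998/57  (> 35, stop)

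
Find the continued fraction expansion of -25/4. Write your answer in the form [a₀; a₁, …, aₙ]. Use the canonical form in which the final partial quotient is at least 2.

Run the Euclidean algorithm, recording each quotient:
⌊-25/4⌋ = -7, remainder 3
⌊4/3⌋ = 1, remainder 1
⌊3/1⌋ = 3, remainder 0

[-7; 1, 3]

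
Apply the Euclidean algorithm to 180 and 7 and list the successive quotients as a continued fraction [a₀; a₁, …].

[25; 1, 2, 2]

⌊180/7⌋ = 25, remainder 5
⌊7/5⌋ = 1, remainder 2
⌊5/2⌋ = 2, remainder 1
⌊2/1⌋ = 2, remainder 0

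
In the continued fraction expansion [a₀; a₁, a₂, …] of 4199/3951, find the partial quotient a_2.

1

⌊4199/3951⌋ = 1, remainder 248
⌊3951/248⌋ = 15, remainder 231
⌊248/231⌋ = 1, remainder 17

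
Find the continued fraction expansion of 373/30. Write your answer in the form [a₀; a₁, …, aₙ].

[12; 2, 3, 4]

Apply division with remainder until the remainder is 0:
373 = 12·30 + 13, so a_0 = 12
30 = 2·13 + 4, so a_1 = 2
13 = 3·4 + 1, so a_2 = 3
4 = 4·1 + 0, so a_3 = 4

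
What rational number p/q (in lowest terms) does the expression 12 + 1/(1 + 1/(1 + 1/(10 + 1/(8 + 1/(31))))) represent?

66262/5291

Collapse the nested fraction from the inside out:
Start with 31.
8 + 1/(31/1) = 8 + 1/31 = 249/31
10 + 1/(249/31) = 10 + 31/249 = 2521/249
1 + 1/(2521/249) = 1 + 249/2521 = 2770/2521
1 + 1/(2770/2521) = 1 + 2521/2770 = 5291/2770
12 + 1/(5291/2770) = 12 + 2770/5291 = 66262/5291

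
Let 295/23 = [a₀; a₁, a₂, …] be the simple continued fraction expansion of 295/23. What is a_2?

4

Repeatedly divide and take the remainder:
295 = 12·23 + 19, so a_0 = 12
23 = 1·19 + 4, so a_1 = 1
19 = 4·4 + 3, so a_2 = 4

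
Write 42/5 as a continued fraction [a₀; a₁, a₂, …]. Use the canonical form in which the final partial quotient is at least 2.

[8; 2, 2]

⌊42/5⌋ = 8, remainder 2
⌊5/2⌋ = 2, remainder 1
⌊2/1⌋ = 2, remainder 0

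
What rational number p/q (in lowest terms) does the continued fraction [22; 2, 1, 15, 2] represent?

Start with 2.
15 + 1/(2/1) = 15 + 1/2 = 31/2
1 + 1/(31/2) = 1 + 2/31 = 33/31
2 + 1/(33/31) = 2 + 31/33 = 97/33
22 + 1/(97/33) = 22 + 33/97 = 2167/97

2167/97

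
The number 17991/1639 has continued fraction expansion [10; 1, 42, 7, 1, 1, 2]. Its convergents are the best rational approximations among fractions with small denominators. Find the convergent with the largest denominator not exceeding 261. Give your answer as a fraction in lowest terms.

a_0 = 10: 10/1  (≤ bound)
a_1 = 1: 11/1  (≤ bound)
a_2 = 42: 472/43  (≤ bound)
a_3 = 7: 3315/302  (> 261, stop)

472/43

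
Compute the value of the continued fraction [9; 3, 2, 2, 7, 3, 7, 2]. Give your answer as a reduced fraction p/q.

57407/6177

Start with 2.
7 + 1/(2/1) = 7 + 1/2 = 15/2
3 + 1/(15/2) = 3 + 2/15 = 47/15
7 + 1/(47/15) = 7 + 15/47 = 344/47
2 + 1/(344/47) = 2 + 47/344 = 735/344
2 + 1/(735/344) = 2 + 344/735 = 1814/735
3 + 1/(1814/735) = 3 + 735/1814 = 6177/1814
9 + 1/(6177/1814) = 9 + 1814/6177 = 57407/6177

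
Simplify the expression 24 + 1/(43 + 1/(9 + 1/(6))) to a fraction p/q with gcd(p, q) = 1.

a_0 = 24: 24/1
a_1 = 43: 1033/43
a_2 = 9: 9321/388
a_3 = 6: 56959/2371

56959/2371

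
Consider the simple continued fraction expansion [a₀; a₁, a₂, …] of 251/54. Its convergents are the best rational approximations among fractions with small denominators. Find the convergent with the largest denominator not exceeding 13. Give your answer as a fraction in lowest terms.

14/3

List convergents until the denominator exceeds the bound:
a_0 = 4: 4/1  (≤ bound)
a_1 = 1: 5/1  (≤ bound)
a_2 = 1: 9/2  (≤ bound)
a_3 = 1: 14/3  (≤ bound)
a_4 = 5: 79/17  (> 13, stop)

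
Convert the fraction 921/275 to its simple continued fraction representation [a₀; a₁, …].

[3; 2, 1, 6, 2, 1, 1, 2]

921 = 3·275 + 96, so a_0 = 3
275 = 2·96 + 83, so a_1 = 2
96 = 1·83 + 13, so a_2 = 1
83 = 6·13 + 5, so a_3 = 6
13 = 2·5 + 3, so a_4 = 2
5 = 1·3 + 2, so a_5 = 1
3 = 1·2 + 1, so a_6 = 1
2 = 2·1 + 0, so a_7 = 2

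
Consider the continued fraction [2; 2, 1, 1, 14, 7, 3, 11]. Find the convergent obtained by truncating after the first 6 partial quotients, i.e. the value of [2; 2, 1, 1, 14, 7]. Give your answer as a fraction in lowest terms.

1237/516

Work from the innermost term outward:
Start with 7.
14 + 1/(7/1) = 14 + 1/7 = 99/7
1 + 1/(99/7) = 1 + 7/99 = 106/99
1 + 1/(106/99) = 1 + 99/106 = 205/106
2 + 1/(205/106) = 2 + 106/205 = 516/205
2 + 1/(516/205) = 2 + 205/516 = 1237/516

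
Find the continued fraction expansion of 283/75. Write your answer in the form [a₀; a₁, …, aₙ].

Apply division with remainder until the remainder is 0:
283 ÷ 75 → quotient 3, remainder 58
75 ÷ 58 → quotient 1, remainder 17
58 ÷ 17 → quotient 3, remainder 7
17 ÷ 7 → quotient 2, remainder 3
7 ÷ 3 → quotient 2, remainder 1
3 ÷ 1 → quotient 3, remainder 0

[3; 1, 3, 2, 2, 3]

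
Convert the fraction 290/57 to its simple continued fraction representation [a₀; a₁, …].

⌊290/57⌋ = 5, remainder 5
⌊57/5⌋ = 11, remainder 2
⌊5/2⌋ = 2, remainder 1
⌊2/1⌋ = 2, remainder 0

[5; 11, 2, 2]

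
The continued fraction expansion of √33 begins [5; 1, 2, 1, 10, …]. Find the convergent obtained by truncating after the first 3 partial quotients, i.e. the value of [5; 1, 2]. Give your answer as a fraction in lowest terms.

Start with 2.
1 + 1/(2/1) = 1 + 1/2 = 3/2
5 + 1/(3/2) = 5 + 2/3 = 17/3

17/3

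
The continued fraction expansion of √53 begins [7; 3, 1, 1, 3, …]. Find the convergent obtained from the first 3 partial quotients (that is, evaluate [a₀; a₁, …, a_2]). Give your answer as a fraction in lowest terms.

29/4

a_0 = 7: 7/1
a_1 = 3: 22/3
a_2 = 1: 29/4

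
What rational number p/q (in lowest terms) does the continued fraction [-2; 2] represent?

-3/2

Collapse the nested fraction from the inside out:
Start with 2.
-2 + 1/(2/1) = -2 + 1/2 = -3/2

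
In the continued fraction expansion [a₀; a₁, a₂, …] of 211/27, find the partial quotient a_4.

2

211 = 7·27 + 22, so a_0 = 7
27 = 1·22 + 5, so a_1 = 1
22 = 4·5 + 2, so a_2 = 4
5 = 2·2 + 1, so a_3 = 2
2 = 2·1 + 0, so a_4 = 2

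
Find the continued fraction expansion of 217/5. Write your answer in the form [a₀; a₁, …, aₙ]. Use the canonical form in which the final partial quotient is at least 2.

Repeatedly divide and take the remainder:
217 = 43·5 + 2, so a_0 = 43
5 = 2·2 + 1, so a_1 = 2
2 = 2·1 + 0, so a_2 = 2

[43; 2, 2]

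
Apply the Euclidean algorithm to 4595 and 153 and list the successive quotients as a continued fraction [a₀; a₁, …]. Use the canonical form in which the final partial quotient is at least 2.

[30; 30, 1, 1, 2]

4595 ÷ 153 → quotient 30, remainder 5
153 ÷ 5 → quotient 30, remainder 3
5 ÷ 3 → quotient 1, remainder 2
3 ÷ 2 → quotient 1, remainder 1
2 ÷ 1 → quotient 2, remainder 0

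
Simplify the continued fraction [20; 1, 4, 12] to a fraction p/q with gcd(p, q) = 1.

1269/61

a_0 = 20: 20/1
a_1 = 1: 21/1
a_2 = 4: 104/5
a_3 = 12: 1269/61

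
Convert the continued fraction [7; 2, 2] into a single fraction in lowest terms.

37/5

a_0 = 7: 7/1
a_1 = 2: 15/2
a_2 = 2: 37/5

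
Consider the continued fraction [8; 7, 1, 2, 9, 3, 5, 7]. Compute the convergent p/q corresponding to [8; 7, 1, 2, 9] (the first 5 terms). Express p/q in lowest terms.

1748/215

a_0 = 8: 8/1
a_1 = 7: 57/7
a_2 = 1: 65/8
a_3 = 2: 187/23
a_4 = 9: 1748/215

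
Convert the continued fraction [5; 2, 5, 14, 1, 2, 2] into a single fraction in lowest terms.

Start with 2.
2 + 1/(2/1) = 2 + 1/2 = 5/2
1 + 1/(5/2) = 1 + 2/5 = 7/5
14 + 1/(7/5) = 14 + 5/7 = 103/7
5 + 1/(103/7) = 5 + 7/103 = 522/103
2 + 1/(522/103) = 2 + 103/522 = 1147/522
5 + 1/(1147/522) = 5 + 522/1147 = 6257/1147

6257/1147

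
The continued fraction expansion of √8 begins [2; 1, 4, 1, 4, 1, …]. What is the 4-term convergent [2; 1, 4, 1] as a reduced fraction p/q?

Use the convergent recurrence hₖ = aₖ·hₖ₋₁ + hₖ₋₂ (and likewise for the denominators kₖ):
a_0 = 2: 2/1
a_1 = 1: 3/1
a_2 = 4: 14/5
a_3 = 1: 17/6

17/6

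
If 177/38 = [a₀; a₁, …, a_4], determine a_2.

1

Apply division with remainder until the remainder is 0:
177 ÷ 38 → quotient 4, remainder 25
38 ÷ 25 → quotient 1, remainder 13
25 ÷ 13 → quotient 1, remainder 12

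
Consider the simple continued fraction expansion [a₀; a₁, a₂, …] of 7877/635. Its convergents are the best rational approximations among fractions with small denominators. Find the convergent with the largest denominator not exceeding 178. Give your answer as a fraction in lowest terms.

a_0 = 12: 12/1  (≤ bound)
a_1 = 2: 25/2  (≤ bound)
a_2 = 2: 62/5  (≤ bound)
a_3 = 8: 521/42  (≤ bound)
a_4 = 15: 7877/635  (> 178, stop)

521/42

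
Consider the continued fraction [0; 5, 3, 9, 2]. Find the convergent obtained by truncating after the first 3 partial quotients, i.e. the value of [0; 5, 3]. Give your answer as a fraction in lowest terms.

3/16

Collapse the nested fraction from the inside out:
Start with 3.
5 + 1/(3/1) = 5 + 1/3 = 16/3
0 + 1/(16/3) = 0 + 3/16 = 3/16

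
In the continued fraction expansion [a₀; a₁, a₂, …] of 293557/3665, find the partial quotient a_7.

2

293557 = 80·3665 + 357, so a_0 = 80
3665 = 10·357 + 95, so a_1 = 10
357 = 3·95 + 72, so a_2 = 3
95 = 1·72 + 23, so a_3 = 1
72 = 3·23 + 3, so a_4 = 3
23 = 7·3 + 2, so a_5 = 7
3 = 1·2 + 1, so a_6 = 1
2 = 2·1 + 0, so a_7 = 2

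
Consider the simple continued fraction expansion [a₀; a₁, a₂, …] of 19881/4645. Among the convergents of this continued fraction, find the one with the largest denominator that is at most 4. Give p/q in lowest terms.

17/4

a_0 = 4: 4/1  (≤ bound)
a_1 = 3: 13/3  (≤ bound)
a_2 = 1: 17/4  (≤ bound)
a_3 = 1: 30/7  (> 4, stop)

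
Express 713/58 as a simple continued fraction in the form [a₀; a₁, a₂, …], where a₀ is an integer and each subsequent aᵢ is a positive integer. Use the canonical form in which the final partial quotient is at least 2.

[12; 3, 2, 2, 3]

Repeatedly divide and take the remainder:
⌊713/58⌋ = 12, remainder 17
⌊58/17⌋ = 3, remainder 7
⌊17/7⌋ = 2, remainder 3
⌊7/3⌋ = 2, remainder 1
⌊3/1⌋ = 3, remainder 0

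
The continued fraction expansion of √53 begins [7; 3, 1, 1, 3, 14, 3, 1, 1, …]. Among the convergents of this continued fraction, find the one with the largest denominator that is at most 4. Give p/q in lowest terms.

29/4

List convergents until the denominator exceeds the bound:
a_0 = 7: 7/1  (≤ bound)
a_1 = 3: 22/3  (≤ bound)
a_2 = 1: 29/4  (≤ bound)
a_3 = 1: 51/7  (> 4, stop)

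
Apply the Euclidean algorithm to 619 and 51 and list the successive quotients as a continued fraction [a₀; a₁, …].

[12; 7, 3, 2]

Apply division with remainder until the remainder is 0:
619 = 12·51 + 7, so a_0 = 12
51 = 7·7 + 2, so a_1 = 7
7 = 3·2 + 1, so a_2 = 3
2 = 2·1 + 0, so a_3 = 2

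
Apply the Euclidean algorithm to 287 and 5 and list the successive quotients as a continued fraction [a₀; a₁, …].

[57; 2, 2]

Repeatedly divide and take the remainder:
287 = 57·5 + 2, so a_0 = 57
5 = 2·2 + 1, so a_1 = 2
2 = 2·1 + 0, so a_2 = 2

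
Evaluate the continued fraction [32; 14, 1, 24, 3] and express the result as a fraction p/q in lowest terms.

Start with 3.
24 + 1/(3/1) = 24 + 1/3 = 73/3
1 + 1/(73/3) = 1 + 3/73 = 76/73
14 + 1/(76/73) = 14 + 73/76 = 1137/76
32 + 1/(1137/76) = 32 + 76/1137 = 36460/1137

36460/1137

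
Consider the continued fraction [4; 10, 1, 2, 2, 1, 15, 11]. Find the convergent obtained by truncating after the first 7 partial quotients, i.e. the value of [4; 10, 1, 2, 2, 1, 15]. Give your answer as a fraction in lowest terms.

6877/1680

Use the convergent recurrence hₖ = aₖ·hₖ₋₁ + hₖ₋₂ (and likewise for the denominators kₖ):
a_0 = 4: 4/1
a_1 = 10: 41/10
a_2 = 1: 45/11
a_3 = 2: 131/32
a_4 = 2: 307/75
a_5 = 1: 438/107
a_6 = 15: 6877/1680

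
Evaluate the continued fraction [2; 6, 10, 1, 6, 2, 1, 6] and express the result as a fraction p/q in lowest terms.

Start with 6.
1 + 1/(6/1) = 1 + 1/6 = 7/6
2 + 1/(7/6) = 2 + 6/7 = 20/7
6 + 1/(20/7) = 6 + 7/20 = 127/20
1 + 1/(127/20) = 1 + 20/127 = 147/127
10 + 1/(147/127) = 10 + 127/147 = 1597/147
6 + 1/(1597/147) = 6 + 147/1597 = 9729/1597
2 + 1/(9729/1597) = 2 + 1597/9729 = 21055/9729

21055/9729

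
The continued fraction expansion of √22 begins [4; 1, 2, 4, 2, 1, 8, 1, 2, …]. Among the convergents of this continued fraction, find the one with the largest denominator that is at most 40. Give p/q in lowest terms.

a_0 = 4: 4/1  (≤ bound)
a_1 = 1: 5/1  (≤ bound)
a_2 = 2: 14/3  (≤ bound)
a_3 = 4: 61/13  (≤ bound)
a_4 = 2: 136/29  (≤ bound)
a_5 = 1: 197/42  (> 40, stop)

136/29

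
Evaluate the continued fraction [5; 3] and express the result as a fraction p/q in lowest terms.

16/3

Start with 3.
5 + 1/(3/1) = 5 + 1/3 = 16/3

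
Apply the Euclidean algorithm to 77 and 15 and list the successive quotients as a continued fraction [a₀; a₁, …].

[5; 7, 2]

77 = 5·15 + 2, so a_0 = 5
15 = 7·2 + 1, so a_1 = 7
2 = 2·1 + 0, so a_2 = 2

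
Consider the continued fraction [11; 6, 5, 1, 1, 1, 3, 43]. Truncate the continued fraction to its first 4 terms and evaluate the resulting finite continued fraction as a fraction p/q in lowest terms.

413/37

Compute successive convergents:
a_0 = 11: 11/1
a_1 = 6: 67/6
a_2 = 5: 346/31
a_3 = 1: 413/37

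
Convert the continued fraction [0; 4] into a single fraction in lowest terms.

1/4

Build up convergents one term at a time:
a_0 = 0: 0/1
a_1 = 4: 1/4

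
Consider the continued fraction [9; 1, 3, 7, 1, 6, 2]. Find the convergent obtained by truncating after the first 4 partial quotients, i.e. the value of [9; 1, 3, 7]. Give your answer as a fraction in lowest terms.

283/29

Build up convergents one term at a time:
a_0 = 9: 9/1
a_1 = 1: 10/1
a_2 = 3: 39/4
a_3 = 7: 283/29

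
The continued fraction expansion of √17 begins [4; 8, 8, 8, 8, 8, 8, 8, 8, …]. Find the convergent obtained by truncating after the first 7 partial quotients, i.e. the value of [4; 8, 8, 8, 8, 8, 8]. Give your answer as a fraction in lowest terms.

Collapse the nested fraction from the inside out:
Start with 8.
8 + 1/(8/1) = 8 + 1/8 = 65/8
8 + 1/(65/8) = 8 + 8/65 = 528/65
8 + 1/(528/65) = 8 + 65/528 = 4289/528
8 + 1/(4289/528) = 8 + 528/4289 = 34840/4289
8 + 1/(34840/4289) = 8 + 4289/34840 = 283009/34840
4 + 1/(283009/34840) = 4 + 34840/283009 = 1166876/283009

1166876/283009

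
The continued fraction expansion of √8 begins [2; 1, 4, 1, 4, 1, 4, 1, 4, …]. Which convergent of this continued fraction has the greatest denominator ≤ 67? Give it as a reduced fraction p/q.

a_0 = 2: 2/1  (≤ bound)
a_1 = 1: 3/1  (≤ bound)
a_2 = 4: 14/5  (≤ bound)
a_3 = 1: 17/6  (≤ bound)
a_4 = 4: 82/29  (≤ bound)
a_5 = 1: 99/35  (≤ bound)
a_6 = 4: 478/169  (> 67, stop)

99/35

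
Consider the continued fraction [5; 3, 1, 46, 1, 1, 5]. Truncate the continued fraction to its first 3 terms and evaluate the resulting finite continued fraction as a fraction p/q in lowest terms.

21/4

Compute successive convergents:
a_0 = 5: 5/1
a_1 = 3: 16/3
a_2 = 1: 21/4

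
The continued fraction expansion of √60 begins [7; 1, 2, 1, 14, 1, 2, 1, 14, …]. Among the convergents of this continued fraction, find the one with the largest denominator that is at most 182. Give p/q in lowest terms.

488/63

List convergents until the denominator exceeds the bound:
a_0 = 7: 7/1  (≤ bound)
a_1 = 1: 8/1  (≤ bound)
a_2 = 2: 23/3  (≤ bound)
a_3 = 1: 31/4  (≤ bound)
a_4 = 14: 457/59  (≤ bound)
a_5 = 1: 488/63  (≤ bound)
a_6 = 2: 1433/185  (> 182, stop)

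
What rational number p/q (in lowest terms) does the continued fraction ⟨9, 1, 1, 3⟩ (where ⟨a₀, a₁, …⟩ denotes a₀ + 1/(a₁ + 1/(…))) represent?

a_0 = 9: 9/1
a_1 = 1: 10/1
a_2 = 1: 19/2
a_3 = 3: 67/7

67/7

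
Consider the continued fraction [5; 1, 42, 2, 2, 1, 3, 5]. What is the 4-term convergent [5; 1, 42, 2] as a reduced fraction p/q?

520/87

Build up convergents one term at a time:
a_0 = 5: 5/1
a_1 = 1: 6/1
a_2 = 42: 257/43
a_3 = 2: 520/87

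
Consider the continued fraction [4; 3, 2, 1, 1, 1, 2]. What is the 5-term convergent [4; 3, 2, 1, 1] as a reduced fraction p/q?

Start with 1.
1 + 1/(1/1) = 1 + 1/1 = 2/1
2 + 1/(2/1) = 2 + 1/2 = 5/2
3 + 1/(5/2) = 3 + 2/5 = 17/5
4 + 1/(17/5) = 4 + 5/17 = 73/17

73/17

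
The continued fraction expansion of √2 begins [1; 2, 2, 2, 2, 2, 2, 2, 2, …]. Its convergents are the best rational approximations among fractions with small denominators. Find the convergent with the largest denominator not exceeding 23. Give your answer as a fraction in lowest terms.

17/12

a_0 = 1: 1/1  (≤ bound)
a_1 = 2: 3/2  (≤ bound)
a_2 = 2: 7/5  (≤ bound)
a_3 = 2: 17/12  (≤ bound)
a_4 = 2: 41/29  (> 23, stop)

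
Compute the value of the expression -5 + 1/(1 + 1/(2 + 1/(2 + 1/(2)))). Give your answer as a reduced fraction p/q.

-73/17

Start with 2.
2 + 1/(2/1) = 2 + 1/2 = 5/2
2 + 1/(5/2) = 2 + 2/5 = 12/5
1 + 1/(12/5) = 1 + 5/12 = 17/12
-5 + 1/(17/12) = -5 + 12/17 = -73/17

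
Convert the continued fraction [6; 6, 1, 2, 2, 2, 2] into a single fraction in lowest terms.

Compute successive convergents:
a_0 = 6: 6/1
a_1 = 6: 37/6
a_2 = 1: 43/7
a_3 = 2: 123/20
a_4 = 2: 289/47
a_5 = 2: 701/114
a_6 = 2: 1691/275

1691/275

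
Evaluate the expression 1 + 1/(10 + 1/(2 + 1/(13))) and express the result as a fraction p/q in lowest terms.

Use the convergent recurrence hₖ = aₖ·hₖ₋₁ + hₖ₋₂ (and likewise for the denominators kₖ):
a_0 = 1: 1/1
a_1 = 10: 11/10
a_2 = 2: 23/21
a_3 = 13: 310/283

310/283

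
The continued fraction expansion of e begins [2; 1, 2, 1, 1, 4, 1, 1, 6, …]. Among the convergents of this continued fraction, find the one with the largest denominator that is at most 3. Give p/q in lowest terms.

8/3

a_0 = 2: 2/1  (≤ bound)
a_1 = 1: 3/1  (≤ bound)
a_2 = 2: 8/3  (≤ bound)
a_3 = 1: 11/4  (> 3, stop)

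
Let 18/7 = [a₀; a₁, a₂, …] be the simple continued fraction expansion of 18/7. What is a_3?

18 = 2·7 + 4, so a_0 = 2
7 = 1·4 + 3, so a_1 = 1
4 = 1·3 + 1, so a_2 = 1
3 = 3·1 + 0, so a_3 = 3

3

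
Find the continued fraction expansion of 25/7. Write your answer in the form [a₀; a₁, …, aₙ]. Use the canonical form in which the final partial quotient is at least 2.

25 = 3·7 + 4, so a_0 = 3
7 = 1·4 + 3, so a_1 = 1
4 = 1·3 + 1, so a_2 = 1
3 = 3·1 + 0, so a_3 = 3

[3; 1, 1, 3]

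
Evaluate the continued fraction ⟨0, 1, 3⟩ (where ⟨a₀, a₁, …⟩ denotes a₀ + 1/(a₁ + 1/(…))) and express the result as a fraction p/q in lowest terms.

3/4

Start with 3.
1 + 1/(3/1) = 1 + 1/3 = 4/3
0 + 1/(4/3) = 0 + 3/4 = 3/4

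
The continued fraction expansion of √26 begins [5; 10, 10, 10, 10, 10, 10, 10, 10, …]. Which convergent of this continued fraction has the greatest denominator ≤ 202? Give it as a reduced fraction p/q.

515/101

a_0 = 5: 5/1  (≤ bound)
a_1 = 10: 51/10  (≤ bound)
a_2 = 10: 515/101  (≤ bound)
a_3 = 10: 5201/1020  (> 202, stop)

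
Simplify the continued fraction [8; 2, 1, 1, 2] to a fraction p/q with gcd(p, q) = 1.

109/13

a_0 = 8: 8/1
a_1 = 2: 17/2
a_2 = 1: 25/3
a_3 = 1: 42/5
a_4 = 2: 109/13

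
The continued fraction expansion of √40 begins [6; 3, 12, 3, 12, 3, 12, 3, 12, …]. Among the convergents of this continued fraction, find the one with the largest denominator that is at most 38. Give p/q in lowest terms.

List convergents until the denominator exceeds the bound:
a_0 = 6: 6/1  (≤ bound)
a_1 = 3: 19/3  (≤ bound)
a_2 = 12: 234/37  (≤ bound)
a_3 = 3: 721/114  (> 38, stop)

234/37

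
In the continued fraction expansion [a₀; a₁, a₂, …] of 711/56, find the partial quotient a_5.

2

711 ÷ 56 → quotient 12, remainder 39
56 ÷ 39 → quotient 1, remainder 17
39 ÷ 17 → quotient 2, remainder 5
17 ÷ 5 → quotient 3, remainder 2
5 ÷ 2 → quotient 2, remainder 1
2 ÷ 1 → quotient 2, remainder 0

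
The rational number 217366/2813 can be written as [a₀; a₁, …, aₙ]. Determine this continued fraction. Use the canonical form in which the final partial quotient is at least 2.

[77; 3, 1, 2, 10, 3, 2, 3]

217366 = 77·2813 + 765, so a_0 = 77
2813 = 3·765 + 518, so a_1 = 3
765 = 1·518 + 247, so a_2 = 1
518 = 2·247 + 24, so a_3 = 2
247 = 10·24 + 7, so a_4 = 10
24 = 3·7 + 3, so a_5 = 3
7 = 2·3 + 1, so a_6 = 2
3 = 3·1 + 0, so a_7 = 3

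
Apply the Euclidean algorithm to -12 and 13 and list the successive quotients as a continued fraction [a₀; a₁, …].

⌊-12/13⌋ = -1, remainder 1
⌊13/1⌋ = 13, remainder 0

[-1; 13]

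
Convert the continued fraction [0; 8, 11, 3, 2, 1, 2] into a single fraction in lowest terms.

305/2467

Collapse the nested fraction from the inside out:
Start with 2.
1 + 1/(2/1) = 1 + 1/2 = 3/2
2 + 1/(3/2) = 2 + 2/3 = 8/3
3 + 1/(8/3) = 3 + 3/8 = 27/8
11 + 1/(27/8) = 11 + 8/27 = 305/27
8 + 1/(305/27) = 8 + 27/305 = 2467/305
0 + 1/(2467/305) = 0 + 305/2467 = 305/2467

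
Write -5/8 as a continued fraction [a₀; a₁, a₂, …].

Apply division with remainder until the remainder is 0:
⌊-5/8⌋ = -1, remainder 3
⌊8/3⌋ = 2, remainder 2
⌊3/2⌋ = 1, remainder 1
⌊2/1⌋ = 2, remainder 0

[-1; 2, 1, 2]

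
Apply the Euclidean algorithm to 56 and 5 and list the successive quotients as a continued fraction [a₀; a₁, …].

[11; 5]

Apply division with remainder until the remainder is 0:
56 = 11·5 + 1, so a_0 = 11
5 = 5·1 + 0, so a_1 = 5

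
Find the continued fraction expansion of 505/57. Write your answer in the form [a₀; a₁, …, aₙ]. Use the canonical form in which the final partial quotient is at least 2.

[8; 1, 6, 8]

505 ÷ 57 → quotient 8, remainder 49
57 ÷ 49 → quotient 1, remainder 8
49 ÷ 8 → quotient 6, remainder 1
8 ÷ 1 → quotient 8, remainder 0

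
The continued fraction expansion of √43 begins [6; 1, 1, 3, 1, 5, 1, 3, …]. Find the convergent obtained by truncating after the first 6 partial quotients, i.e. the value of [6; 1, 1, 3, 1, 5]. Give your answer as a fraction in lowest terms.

341/52

Use the convergent recurrence hₖ = aₖ·hₖ₋₁ + hₖ₋₂ (and likewise for the denominators kₖ):
a_0 = 6: 6/1
a_1 = 1: 7/1
a_2 = 1: 13/2
a_3 = 3: 46/7
a_4 = 1: 59/9
a_5 = 5: 341/52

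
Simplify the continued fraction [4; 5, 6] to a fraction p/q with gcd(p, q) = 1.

130/31

a_0 = 4: 4/1
a_1 = 5: 21/5
a_2 = 6: 130/31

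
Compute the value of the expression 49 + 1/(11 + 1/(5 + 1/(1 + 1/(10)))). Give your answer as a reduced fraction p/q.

35639/726

Start with 10.
1 + 1/(10/1) = 1 + 1/10 = 11/10
5 + 1/(11/10) = 5 + 10/11 = 65/11
11 + 1/(65/11) = 11 + 11/65 = 726/65
49 + 1/(726/65) = 49 + 65/726 = 35639/726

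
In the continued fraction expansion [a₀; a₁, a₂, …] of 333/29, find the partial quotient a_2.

14

Apply division with remainder until the remainder is 0:
333 ÷ 29 → quotient 11, remainder 14
29 ÷ 14 → quotient 2, remainder 1
14 ÷ 1 → quotient 14, remainder 0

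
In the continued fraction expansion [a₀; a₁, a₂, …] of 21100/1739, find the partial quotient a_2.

⌊21100/1739⌋ = 12, remainder 232
⌊1739/232⌋ = 7, remainder 115
⌊232/115⌋ = 2, remainder 2

2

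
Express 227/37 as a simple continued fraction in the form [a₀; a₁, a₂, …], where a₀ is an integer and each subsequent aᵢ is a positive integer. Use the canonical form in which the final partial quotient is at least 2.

227 ÷ 37 → quotient 6, remainder 5
37 ÷ 5 → quotient 7, remainder 2
5 ÷ 2 → quotient 2, remainder 1
2 ÷ 1 → quotient 2, remainder 0

[6; 7, 2, 2]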